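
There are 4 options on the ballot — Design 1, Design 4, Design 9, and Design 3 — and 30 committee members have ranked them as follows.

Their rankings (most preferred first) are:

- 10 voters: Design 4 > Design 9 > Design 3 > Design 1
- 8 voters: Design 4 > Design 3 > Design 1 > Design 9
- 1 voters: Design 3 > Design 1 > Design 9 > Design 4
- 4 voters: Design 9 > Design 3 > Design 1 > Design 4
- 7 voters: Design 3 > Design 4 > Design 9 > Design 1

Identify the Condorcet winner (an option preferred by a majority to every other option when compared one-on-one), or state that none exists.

Head-to-head results (30 voters total):
Design 1 vs Design 4: Design 4 wins 25–5.
Design 1 vs Design 9: Design 9 wins 21–9.
Design 1 vs Design 3: Design 3 wins 30–0.
Design 4 vs Design 9: Design 4 wins 25–5.
Design 4 vs Design 3: Design 4 wins 18–12.
Design 9 vs Design 3: Design 3 wins 16–14.
Design 4 beats each rival — Design 1 (25–5), Design 9 (25–5), Design 3 (18–12) — so Design 4 is the Condorcet winner.

Design 4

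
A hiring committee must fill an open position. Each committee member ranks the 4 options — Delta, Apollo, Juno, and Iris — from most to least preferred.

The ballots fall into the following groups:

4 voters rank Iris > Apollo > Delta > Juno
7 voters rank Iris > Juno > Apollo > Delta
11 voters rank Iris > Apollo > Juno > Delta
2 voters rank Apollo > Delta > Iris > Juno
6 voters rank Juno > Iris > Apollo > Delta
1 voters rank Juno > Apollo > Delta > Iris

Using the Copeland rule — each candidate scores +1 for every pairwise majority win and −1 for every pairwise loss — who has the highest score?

Pairwise results:
  Delta vs Apollo: Apollo wins 31–0.
  Delta vs Juno: Juno wins 25–6.
  Delta vs Iris: Iris wins 28–3.
  Apollo vs Juno: Apollo wins 17–14.
  Apollo vs Iris: Iris wins 28–3.
  Juno vs Iris: Iris wins 24–7.
Copeland scores (wins − losses):
  Delta: 0 − 3 = -3
  Apollo: 2 − 1 = 1
  Juno: 1 − 2 = -1
  Iris: 3 − 0 = 3
Iris has the best Copeland score.

Iris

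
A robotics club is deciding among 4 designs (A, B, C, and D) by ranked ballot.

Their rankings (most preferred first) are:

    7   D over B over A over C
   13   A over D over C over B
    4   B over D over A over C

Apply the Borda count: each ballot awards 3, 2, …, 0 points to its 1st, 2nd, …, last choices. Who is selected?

Borda scores:
  A: 7·1 + 13·3 + 4·1 = 50
  B: 7·2 + 13·0 + 4·3 = 26
  C: 7·0 + 13·1 + 4·0 = 13
  D: 7·3 + 13·2 + 4·2 = 55
D has the highest total.

D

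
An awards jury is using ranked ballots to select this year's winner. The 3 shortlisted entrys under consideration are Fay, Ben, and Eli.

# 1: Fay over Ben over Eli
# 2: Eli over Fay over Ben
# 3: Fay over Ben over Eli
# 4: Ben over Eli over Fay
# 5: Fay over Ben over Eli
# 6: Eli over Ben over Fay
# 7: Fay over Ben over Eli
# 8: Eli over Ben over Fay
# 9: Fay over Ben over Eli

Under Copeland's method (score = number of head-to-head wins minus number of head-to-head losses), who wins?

Fay

Pairwise results:
  Fay vs Ben: Fay wins 6–3.
  Fay vs Eli: Fay wins 5–4.
  Ben vs Eli: Ben wins 6–3.
Copeland scores (wins − losses):
  Fay: 2 − 0 = 2
  Ben: 1 − 1 = 0
  Eli: 0 − 2 = -2
Fay has the best Copeland score.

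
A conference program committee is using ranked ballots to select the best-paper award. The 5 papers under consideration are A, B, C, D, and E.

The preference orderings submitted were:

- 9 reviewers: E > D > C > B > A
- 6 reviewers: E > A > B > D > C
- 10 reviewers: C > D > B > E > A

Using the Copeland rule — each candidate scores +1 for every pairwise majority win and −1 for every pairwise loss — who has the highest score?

E

Pairwise results:
  A vs B: B wins 19–6.
  A vs C: C wins 19–6.
  A vs D: D wins 19–6.
  A vs E: E wins 25–0.
  B vs C: C wins 19–6.
  B vs D: D wins 19–6.
  B vs E: E wins 15–10.
  C vs D: D wins 15–10.
  C vs E: E wins 15–10.
  D vs E: E wins 15–10.
Copeland scores (wins − losses):
  A: 0 − 4 = -4
  B: 1 − 3 = -2
  C: 2 − 2 = 0
  D: 3 − 1 = 2
  E: 4 − 0 = 4
E has the best Copeland score.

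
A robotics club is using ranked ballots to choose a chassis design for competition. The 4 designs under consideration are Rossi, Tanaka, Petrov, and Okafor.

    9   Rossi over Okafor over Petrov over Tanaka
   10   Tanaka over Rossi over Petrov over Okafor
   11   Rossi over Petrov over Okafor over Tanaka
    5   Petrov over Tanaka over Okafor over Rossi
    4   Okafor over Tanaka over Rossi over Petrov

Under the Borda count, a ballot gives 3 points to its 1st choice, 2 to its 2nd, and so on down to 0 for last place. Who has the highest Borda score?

Borda scores:
  Rossi: 9·3 + 10·2 + 11·3 + 5·0 + 4·1 = 84
  Tanaka: 9·0 + 10·3 + 11·0 + 5·2 + 4·2 = 48
  Petrov: 9·1 + 10·1 + 11·2 + 5·3 + 4·0 = 56
  Okafor: 9·2 + 10·0 + 11·1 + 5·1 + 4·3 = 46
Rossi has the highest total.

Rossi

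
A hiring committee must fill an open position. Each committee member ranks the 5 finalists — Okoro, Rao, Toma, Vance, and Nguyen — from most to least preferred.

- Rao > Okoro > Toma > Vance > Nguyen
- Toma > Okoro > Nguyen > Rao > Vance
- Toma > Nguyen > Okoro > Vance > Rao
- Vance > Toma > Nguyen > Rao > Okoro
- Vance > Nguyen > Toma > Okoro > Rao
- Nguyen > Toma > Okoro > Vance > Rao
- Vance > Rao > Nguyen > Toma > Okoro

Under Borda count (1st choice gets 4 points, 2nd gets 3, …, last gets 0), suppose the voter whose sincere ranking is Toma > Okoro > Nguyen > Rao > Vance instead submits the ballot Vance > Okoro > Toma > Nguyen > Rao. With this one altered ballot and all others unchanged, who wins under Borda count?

Borda totals with the altered ballot: Okoro 11, Rao 8, Toma 17, Vance 19, Nguyen 15.
The switch changes the winner from Toma to Vance.

Vance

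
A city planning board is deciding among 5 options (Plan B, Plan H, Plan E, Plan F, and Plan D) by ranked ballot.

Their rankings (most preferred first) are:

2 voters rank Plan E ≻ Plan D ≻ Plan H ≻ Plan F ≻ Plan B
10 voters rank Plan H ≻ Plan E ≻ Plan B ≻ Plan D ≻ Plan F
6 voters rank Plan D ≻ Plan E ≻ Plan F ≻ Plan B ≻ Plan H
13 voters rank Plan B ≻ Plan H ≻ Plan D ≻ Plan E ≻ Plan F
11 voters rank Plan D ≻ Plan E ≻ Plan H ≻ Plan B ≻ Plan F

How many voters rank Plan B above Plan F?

Ballots ranking Plan B above Plan F: 10+13+11 = 34.
Ballots ranking Plan F above Plan B: 2+6 = 8.
So 34 of 42 voters prefer Plan B to Plan F.

34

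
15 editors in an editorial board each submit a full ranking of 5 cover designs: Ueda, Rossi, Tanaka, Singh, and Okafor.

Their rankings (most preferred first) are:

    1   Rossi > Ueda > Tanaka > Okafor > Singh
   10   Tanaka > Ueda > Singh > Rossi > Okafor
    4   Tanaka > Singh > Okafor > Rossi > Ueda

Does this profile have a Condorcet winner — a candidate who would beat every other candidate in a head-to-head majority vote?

Head-to-head results (15 voters total):
Ueda vs Rossi: Ueda wins 10–5.
Ueda vs Tanaka: Tanaka wins 14–1.
Ueda vs Singh: Ueda wins 11–4.
Ueda vs Okafor: Ueda wins 11–4.
Rossi vs Tanaka: Tanaka wins 14–1.
Rossi vs Singh: Singh wins 14–1.
Rossi vs Okafor: Rossi wins 11–4.
Tanaka vs Singh: Tanaka wins 15–0.
Tanaka vs Okafor: Tanaka wins 15–0.
Singh vs Okafor: Singh wins 14–1.
Tanaka beats each rival — Ueda (14–1), Rossi (14–1), Singh (15–0), Okafor (15–0) — so Tanaka is the Condorcet winner.

Yes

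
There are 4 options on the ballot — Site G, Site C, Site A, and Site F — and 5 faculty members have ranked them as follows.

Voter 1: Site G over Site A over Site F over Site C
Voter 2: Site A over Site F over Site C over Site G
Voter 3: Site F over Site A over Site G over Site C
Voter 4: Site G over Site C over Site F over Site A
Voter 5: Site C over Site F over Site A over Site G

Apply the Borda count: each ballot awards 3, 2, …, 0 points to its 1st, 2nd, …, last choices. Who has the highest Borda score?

Borda scores:
  Site G: 3 + 0 + 1 + 3 + 0 = 7
  Site C: 0 + 1 + 0 + 2 + 3 = 6
  Site A: 2 + 3 + 2 + 0 + 1 = 8
  Site F: 1 + 2 + 3 + 1 + 2 = 9
Site F has the highest total.

Site F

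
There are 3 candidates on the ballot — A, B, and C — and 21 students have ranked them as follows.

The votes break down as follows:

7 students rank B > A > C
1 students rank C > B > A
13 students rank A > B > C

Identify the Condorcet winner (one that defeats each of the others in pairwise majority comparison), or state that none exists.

A

Head-to-head results (21 voters total):
A vs B: A wins 13–8.
A vs C: A wins 20–1.
B vs C: B wins 20–1.
A beats each rival — B (13–8), C (20–1) — so A is the Condorcet winner.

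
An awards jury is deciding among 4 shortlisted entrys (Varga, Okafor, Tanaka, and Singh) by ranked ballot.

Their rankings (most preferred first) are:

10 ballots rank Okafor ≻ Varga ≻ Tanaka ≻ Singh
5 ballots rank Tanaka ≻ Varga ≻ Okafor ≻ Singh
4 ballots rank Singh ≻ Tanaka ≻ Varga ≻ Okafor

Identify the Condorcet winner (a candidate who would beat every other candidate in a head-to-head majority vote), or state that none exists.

Okafor

Head-to-head results (19 voters total):
Varga vs Okafor: Okafor wins 10–9.
Varga vs Tanaka: Varga wins 10–9.
Varga vs Singh: Varga wins 15–4.
Okafor vs Tanaka: Okafor wins 10–9.
Okafor vs Singh: Okafor wins 15–4.
Tanaka vs Singh: Tanaka wins 15–4.
Okafor beats each rival — Varga (10–9), Tanaka (10–9), Singh (15–4) — so Okafor is the Condorcet winner.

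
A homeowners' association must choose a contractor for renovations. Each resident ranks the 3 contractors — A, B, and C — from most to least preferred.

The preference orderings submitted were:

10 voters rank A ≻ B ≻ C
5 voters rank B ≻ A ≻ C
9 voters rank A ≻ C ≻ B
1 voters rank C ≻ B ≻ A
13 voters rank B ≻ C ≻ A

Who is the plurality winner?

First-place vote totals:
  A: 19
  B: 18
  C: 1
A has the most first-place votes.

A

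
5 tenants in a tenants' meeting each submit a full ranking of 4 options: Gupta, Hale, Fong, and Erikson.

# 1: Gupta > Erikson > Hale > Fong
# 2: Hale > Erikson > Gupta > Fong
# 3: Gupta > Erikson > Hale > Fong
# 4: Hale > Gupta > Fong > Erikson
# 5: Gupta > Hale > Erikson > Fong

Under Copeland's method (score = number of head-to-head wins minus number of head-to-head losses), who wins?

Pairwise results:
  Gupta vs Hale: Gupta wins 3–2.
  Gupta vs Fong: Gupta wins 5–0.
  Gupta vs Erikson: Gupta wins 4–1.
  Hale vs Fong: Hale wins 5–0.
  Hale vs Erikson: Hale wins 3–2.
  Fong vs Erikson: Erikson wins 4–1.
Copeland scores (wins − losses):
  Gupta: 3 − 0 = 3
  Hale: 2 − 1 = 1
  Fong: 0 − 3 = -3
  Erikson: 1 − 2 = -1
Gupta has the best Copeland score.

Gupta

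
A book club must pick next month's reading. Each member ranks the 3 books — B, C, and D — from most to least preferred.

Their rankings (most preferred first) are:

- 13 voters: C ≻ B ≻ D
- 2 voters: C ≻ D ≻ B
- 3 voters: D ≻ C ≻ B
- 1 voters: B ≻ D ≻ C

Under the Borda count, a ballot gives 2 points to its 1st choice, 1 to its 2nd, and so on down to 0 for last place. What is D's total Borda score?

9

Borda scores:
  B: 13·1 + 2·0 + 3·0 + 2 = 15
  C: 13·2 + 2·2 + 3·1 + 0 = 33
  D: 13·0 + 2·1 + 3·2 + 1 = 9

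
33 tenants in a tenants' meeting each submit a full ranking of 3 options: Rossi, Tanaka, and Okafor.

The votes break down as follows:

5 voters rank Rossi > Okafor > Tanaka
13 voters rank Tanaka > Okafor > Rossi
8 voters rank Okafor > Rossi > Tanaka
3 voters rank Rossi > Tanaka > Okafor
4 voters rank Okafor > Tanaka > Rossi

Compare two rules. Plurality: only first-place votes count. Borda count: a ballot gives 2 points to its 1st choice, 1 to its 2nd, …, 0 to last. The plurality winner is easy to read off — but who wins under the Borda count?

Plurality first-place counts: Rossi 8, Tanaka 13, Okafor 12 → Tanaka.
Borda totals: Rossi 24, Tanaka 33, Okafor 42 → Okafor.

Okafor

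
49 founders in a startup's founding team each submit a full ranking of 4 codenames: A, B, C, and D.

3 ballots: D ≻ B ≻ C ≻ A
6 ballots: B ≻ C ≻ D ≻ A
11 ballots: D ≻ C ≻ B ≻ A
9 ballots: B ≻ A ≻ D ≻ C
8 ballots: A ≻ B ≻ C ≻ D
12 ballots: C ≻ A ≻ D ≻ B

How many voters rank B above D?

23

Ballots ranking B above D: 6+9+8 = 23.
Ballots ranking D above B: 3+11+12 = 26.
So 23 of 49 voters prefer B to D.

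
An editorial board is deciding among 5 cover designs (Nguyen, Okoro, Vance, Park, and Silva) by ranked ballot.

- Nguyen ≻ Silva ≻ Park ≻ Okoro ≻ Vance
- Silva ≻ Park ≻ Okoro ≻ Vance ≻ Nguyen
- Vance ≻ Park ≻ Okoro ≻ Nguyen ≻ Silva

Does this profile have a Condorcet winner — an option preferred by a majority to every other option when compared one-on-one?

Head-to-head results (3 voters total):
Nguyen vs Okoro: Okoro wins 2–1.
Nguyen vs Vance: Vance wins 2–1.
Nguyen vs Park: Park wins 2–1.
Nguyen vs Silva: Nguyen wins 2–1.
Okoro vs Vance: Okoro wins 2–1.
Okoro vs Park: Park wins 3–0.
Okoro vs Silva: Silva wins 2–1.
Vance vs Park: Park wins 2–1.
Vance vs Silva: Silva wins 2–1.
Park vs Silva: Silva wins 2–1.
No candidate beats all others: Nguyen beats Silva beats Okoro beats Nguyen, a majority cycle.

No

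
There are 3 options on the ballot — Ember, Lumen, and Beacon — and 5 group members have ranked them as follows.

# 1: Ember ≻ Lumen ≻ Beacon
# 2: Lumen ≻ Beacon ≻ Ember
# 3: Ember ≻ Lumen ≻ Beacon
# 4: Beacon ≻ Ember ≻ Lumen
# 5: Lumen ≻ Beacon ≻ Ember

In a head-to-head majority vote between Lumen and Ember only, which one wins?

Ember

Ballots ranking Lumen above Ember: 2.
Ballots ranking Ember above Lumen: 3.
Ember wins the head-to-head, 3–2.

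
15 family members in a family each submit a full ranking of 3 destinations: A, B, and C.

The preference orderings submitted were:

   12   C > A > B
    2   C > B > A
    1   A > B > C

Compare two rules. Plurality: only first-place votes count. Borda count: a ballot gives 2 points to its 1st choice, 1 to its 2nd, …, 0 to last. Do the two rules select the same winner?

Yes

Plurality first-place counts: A 1, B 0, C 14 → C.
Borda totals: A 14, B 3, C 28 → C.
The two rules agree on C.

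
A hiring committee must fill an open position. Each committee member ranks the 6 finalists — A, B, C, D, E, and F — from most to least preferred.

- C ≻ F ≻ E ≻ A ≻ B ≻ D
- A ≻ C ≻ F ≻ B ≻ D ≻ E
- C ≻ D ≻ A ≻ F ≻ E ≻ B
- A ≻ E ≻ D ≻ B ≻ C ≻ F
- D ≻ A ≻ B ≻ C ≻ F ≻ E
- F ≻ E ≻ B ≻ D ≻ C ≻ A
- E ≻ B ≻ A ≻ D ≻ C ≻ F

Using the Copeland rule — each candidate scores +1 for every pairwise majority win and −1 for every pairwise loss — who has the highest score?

Pairwise results:
  A vs B: A wins 5–2.
  A vs C: A wins 4–3.
  A vs D: A wins 4–3.
  A vs E: A wins 4–3.
  A vs F: A wins 5–2.
  B vs C: B wins 4–3.
  B vs D: B wins 4–3.
  B vs E: E wins 5–2.
  B vs F: F wins 4–3.
  C vs D: D wins 4–3.
  C vs E: C wins 4–3.
  C vs F: C wins 6–1.
  D vs E: E wins 4–3.
  D vs F: D wins 4–3.
  E vs F: F wins 5–2.
Copeland scores (wins − losses):
  A: 5 − 0 = 5
  B: 2 − 3 = -1
  C: 2 − 3 = -1
  D: 2 − 3 = -1
  E: 2 − 3 = -1
  F: 2 − 3 = -1
A has the best Copeland score.

A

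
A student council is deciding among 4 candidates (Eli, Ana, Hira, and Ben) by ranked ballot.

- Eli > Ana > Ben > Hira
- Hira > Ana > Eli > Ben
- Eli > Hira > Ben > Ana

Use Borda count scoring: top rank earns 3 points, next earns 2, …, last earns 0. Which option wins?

Eli

Borda scores:
  Eli: 3 + 1 + 3 = 7
  Ana: 2 + 2 + 0 = 4
  Hira: 0 + 3 + 2 = 5
  Ben: 1 + 0 + 1 = 2
Eli has the highest total.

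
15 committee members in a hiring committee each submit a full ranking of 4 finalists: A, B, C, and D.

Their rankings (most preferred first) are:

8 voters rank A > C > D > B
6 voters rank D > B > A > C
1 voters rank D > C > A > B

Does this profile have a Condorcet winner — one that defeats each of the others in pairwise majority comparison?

Head-to-head results (15 voters total):
A vs B: A wins 9–6.
A vs C: A wins 14–1.
A vs D: A wins 8–7.
B vs C: C wins 9–6.
B vs D: D wins 15–0.
C vs D: C wins 8–7.
A beats each rival — B (9–6), C (14–1), D (8–7) — so A is the Condorcet winner.

Yes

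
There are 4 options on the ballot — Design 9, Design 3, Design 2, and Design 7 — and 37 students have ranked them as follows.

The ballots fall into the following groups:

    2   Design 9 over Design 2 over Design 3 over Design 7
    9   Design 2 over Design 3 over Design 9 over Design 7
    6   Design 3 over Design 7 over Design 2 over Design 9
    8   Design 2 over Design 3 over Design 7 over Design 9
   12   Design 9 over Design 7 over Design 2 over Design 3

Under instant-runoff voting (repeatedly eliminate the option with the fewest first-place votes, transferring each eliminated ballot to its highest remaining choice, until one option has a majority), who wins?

Round 1: Design 2 17, Design 9 14, Design 3 6, Design 7 0. Design 7 has the fewest and is eliminated.
Round 2: Design 2 17, Design 9 14, Design 3 6. Design 3 has the fewest and is eliminated.
Round 3: Design 2 23, Design 9 14. Design 2 has a majority.

Design 2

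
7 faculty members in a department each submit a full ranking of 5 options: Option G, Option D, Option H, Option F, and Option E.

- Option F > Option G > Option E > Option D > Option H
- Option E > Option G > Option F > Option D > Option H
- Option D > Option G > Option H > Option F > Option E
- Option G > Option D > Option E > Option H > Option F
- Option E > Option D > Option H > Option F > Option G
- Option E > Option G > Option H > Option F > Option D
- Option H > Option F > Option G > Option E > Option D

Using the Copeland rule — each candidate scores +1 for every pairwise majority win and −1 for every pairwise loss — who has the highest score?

Option G

Pairwise results:
  Option G vs Option D: Option G wins 5–2.
  Option G vs Option H: Option G wins 5–2.
  Option G vs Option F: Option G wins 4–3.
  Option G vs Option E: Option G wins 4–3.
  Option D vs Option H: Option D wins 5–2.
  Option D vs Option F: Option F wins 4–3.
  Option D vs Option E: Option E wins 5–2.
  Option H vs Option F: Option H wins 5–2.
  Option H vs Option E: Option E wins 5–2.
  Option F vs Option E: Option E wins 4–3.
Copeland scores (wins − losses):
  Option G: 4 − 0 = 4
  Option D: 1 − 3 = -2
  Option H: 1 − 3 = -2
  Option F: 1 − 3 = -2
  Option E: 3 − 1 = 2
Option G has the best Copeland score.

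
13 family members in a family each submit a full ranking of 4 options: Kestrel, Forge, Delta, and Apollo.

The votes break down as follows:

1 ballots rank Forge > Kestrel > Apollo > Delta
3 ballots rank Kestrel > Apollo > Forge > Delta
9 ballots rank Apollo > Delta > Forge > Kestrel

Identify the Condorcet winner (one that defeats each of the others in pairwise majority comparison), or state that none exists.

Head-to-head results (13 voters total):
Kestrel vs Forge: Forge wins 10–3.
Kestrel vs Delta: Delta wins 9–4.
Kestrel vs Apollo: Apollo wins 9–4.
Forge vs Delta: Delta wins 9–4.
Forge vs Apollo: Apollo wins 12–1.
Delta vs Apollo: Apollo wins 13–0.
Apollo beats each rival — Kestrel (9–4), Forge (12–1), Delta (13–0) — so Apollo is the Condorcet winner.

Apollo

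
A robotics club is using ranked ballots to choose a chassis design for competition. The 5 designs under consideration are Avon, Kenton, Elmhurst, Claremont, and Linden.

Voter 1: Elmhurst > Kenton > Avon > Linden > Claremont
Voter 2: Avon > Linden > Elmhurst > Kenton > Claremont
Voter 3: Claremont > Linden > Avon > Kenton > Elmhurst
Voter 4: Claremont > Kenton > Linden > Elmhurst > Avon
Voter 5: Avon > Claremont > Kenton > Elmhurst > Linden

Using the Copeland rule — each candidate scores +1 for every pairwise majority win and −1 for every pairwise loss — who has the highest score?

Avon

Pairwise results:
  Avon vs Kenton: Avon wins 3–2.
  Avon vs Elmhurst: Avon wins 3–2.
  Avon vs Claremont: Avon wins 3–2.
  Avon vs Linden: Avon wins 3–2.
  Kenton vs Elmhurst: Kenton wins 3–2.
  Kenton vs Claremont: Claremont wins 3–2.
  Kenton vs Linden: Kenton wins 3–2.
  Elmhurst vs Claremont: Claremont wins 3–2.
  Elmhurst vs Linden: Linden wins 3–2.
  Claremont vs Linden: Claremont wins 3–2.
Copeland scores (wins − losses):
  Avon: 4 − 0 = 4
  Kenton: 2 − 2 = 0
  Elmhurst: 0 − 4 = -4
  Claremont: 3 − 1 = 2
  Linden: 1 − 3 = -2
Avon has the best Copeland score.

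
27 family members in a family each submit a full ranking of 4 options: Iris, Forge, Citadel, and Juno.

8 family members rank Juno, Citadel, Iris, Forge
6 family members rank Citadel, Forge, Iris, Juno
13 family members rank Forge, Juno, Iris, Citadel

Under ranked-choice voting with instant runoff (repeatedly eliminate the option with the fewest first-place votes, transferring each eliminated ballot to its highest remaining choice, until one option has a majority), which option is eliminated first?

Round 1: Forge 13, Juno 8, Citadel 6, Iris 0. Iris has the fewest and is eliminated.
Round 2: Forge 13, Juno 8, Citadel 6. Citadel has the fewest and is eliminated.
Round 3: Forge 19, Juno 8. Forge has a majority.

Iris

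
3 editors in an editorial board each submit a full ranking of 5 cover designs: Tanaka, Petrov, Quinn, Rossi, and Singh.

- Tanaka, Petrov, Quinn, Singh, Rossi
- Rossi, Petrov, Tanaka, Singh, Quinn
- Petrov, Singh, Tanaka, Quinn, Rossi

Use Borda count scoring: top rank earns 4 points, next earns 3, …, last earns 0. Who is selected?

Petrov

Borda scores:
  Tanaka: 4 + 2 + 2 = 8
  Petrov: 3 + 3 + 4 = 10
  Quinn: 2 + 0 + 1 = 3
  Rossi: 0 + 4 + 0 = 4
  Singh: 1 + 1 + 3 = 5
Petrov has the highest total.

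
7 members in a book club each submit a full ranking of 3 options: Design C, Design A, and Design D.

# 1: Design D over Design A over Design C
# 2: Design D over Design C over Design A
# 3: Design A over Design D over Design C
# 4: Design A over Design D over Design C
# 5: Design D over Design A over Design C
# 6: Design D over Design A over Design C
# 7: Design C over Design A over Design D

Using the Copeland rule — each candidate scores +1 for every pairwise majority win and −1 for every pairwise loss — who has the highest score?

Pairwise results:
  Design C vs Design A: Design A wins 5–2.
  Design C vs Design D: Design D wins 6–1.
  Design A vs Design D: Design D wins 4–3.
Copeland scores (wins − losses):
  Design C: 0 − 2 = -2
  Design A: 1 − 1 = 0
  Design D: 2 − 0 = 2
Design D has the best Copeland score.

Design D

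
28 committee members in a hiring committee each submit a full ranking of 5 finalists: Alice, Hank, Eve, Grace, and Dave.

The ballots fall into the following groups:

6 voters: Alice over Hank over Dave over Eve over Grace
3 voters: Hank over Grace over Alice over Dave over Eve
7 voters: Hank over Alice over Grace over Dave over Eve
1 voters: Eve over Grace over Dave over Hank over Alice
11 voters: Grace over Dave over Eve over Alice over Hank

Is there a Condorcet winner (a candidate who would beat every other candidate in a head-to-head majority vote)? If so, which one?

No Condorcet winner

Head-to-head results (28 voters total):
Alice vs Hank: Alice wins 17–11.
Alice vs Eve: Alice wins 16–12.
Alice vs Grace: Grace wins 15–13.
Alice vs Dave: Alice wins 16–12.
Hank vs Eve: Hank wins 16–12.
Hank vs Grace: Hank wins 16–12.
Hank vs Dave: Hank wins 16–12.
Eve vs Grace: Grace wins 21–7.
Eve vs Dave: Dave wins 27–1.
Grace vs Dave: Grace wins 22–6.
No candidate beats all others: Alice beats Hank beats Grace beats Alice, a majority cycle.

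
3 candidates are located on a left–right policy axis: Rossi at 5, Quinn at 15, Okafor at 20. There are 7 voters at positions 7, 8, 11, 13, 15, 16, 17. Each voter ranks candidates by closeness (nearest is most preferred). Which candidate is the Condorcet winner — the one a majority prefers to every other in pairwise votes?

With single-peaked preferences on a line, the Condorcet winner is the candidate closest to the median voter.
The median voter (position 13) is closest to Quinn at 15.
Check: Quinn vs Okafor — voters closer to Quinn: 7 of 7.

Quinn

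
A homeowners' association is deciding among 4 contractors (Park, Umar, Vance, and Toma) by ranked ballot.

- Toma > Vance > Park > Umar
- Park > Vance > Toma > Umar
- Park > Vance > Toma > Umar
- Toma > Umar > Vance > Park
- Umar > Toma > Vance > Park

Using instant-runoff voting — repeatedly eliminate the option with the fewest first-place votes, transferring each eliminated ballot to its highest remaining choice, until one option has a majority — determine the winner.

Round 1: Park 2, Toma 2, Umar 1, Vance 0. Vance has the fewest and is eliminated.
Round 2: Park 2, Toma 2, Umar 1. Umar has the fewest and is eliminated.
Round 3: Toma 3, Park 2. Toma has a majority.

Toma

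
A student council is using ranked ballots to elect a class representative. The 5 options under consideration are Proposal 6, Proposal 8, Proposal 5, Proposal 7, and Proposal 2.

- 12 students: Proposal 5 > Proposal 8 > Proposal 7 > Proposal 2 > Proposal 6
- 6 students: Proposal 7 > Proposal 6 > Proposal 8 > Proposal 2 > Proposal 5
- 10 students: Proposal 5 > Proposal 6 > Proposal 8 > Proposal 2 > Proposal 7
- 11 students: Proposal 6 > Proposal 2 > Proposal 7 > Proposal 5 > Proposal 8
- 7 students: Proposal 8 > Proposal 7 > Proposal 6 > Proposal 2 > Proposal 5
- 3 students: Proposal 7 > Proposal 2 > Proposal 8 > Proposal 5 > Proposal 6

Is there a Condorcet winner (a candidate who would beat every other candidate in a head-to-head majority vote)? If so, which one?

No Condorcet winner

Head-to-head results (49 voters total):
Proposal 6 vs Proposal 8: Proposal 6 wins 27–22.
Proposal 6 vs Proposal 5: Proposal 5 wins 25–24.
Proposal 6 vs Proposal 7: Proposal 7 wins 28–21.
Proposal 6 vs Proposal 2: Proposal 6 wins 34–15.
Proposal 8 vs Proposal 5: Proposal 5 wins 33–16.
Proposal 8 vs Proposal 7: Proposal 8 wins 29–20.
Proposal 8 vs Proposal 2: Proposal 8 wins 35–14.
Proposal 5 vs Proposal 7: Proposal 7 wins 27–22.
Proposal 5 vs Proposal 2: Proposal 2 wins 27–22.
Proposal 7 vs Proposal 2: Proposal 7 wins 28–21.
No candidate beats all others: Proposal 6 beats Proposal 8 beats Proposal 7 beats Proposal 6, a majority cycle.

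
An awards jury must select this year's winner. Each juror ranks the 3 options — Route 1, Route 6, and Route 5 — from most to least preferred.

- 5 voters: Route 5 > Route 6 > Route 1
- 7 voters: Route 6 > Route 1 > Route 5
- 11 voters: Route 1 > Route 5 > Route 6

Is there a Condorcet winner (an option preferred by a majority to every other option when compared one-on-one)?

No

Head-to-head results (23 voters total):
Route 1 vs Route 6: Route 6 wins 12–11.
Route 1 vs Route 5: Route 1 wins 18–5.
Route 6 vs Route 5: Route 5 wins 16–7.
No candidate beats all others: Route 1 beats Route 5 beats Route 6 beats Route 1, a majority cycle.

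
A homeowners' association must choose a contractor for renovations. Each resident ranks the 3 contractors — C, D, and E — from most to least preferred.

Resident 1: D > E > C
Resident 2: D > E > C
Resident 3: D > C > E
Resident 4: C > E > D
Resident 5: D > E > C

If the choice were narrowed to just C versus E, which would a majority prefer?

E

Ballots ranking C above E: 2.
Ballots ranking E above C: 3.
E wins the head-to-head, 3–2.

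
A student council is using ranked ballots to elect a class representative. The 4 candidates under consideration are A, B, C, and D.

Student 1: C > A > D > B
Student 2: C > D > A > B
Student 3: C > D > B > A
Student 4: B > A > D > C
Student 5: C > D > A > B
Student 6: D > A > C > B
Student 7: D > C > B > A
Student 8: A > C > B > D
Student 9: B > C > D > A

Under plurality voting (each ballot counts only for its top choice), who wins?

First-place vote totals:
  A: 1
  B: 2
  C: 4
  D: 2
C has the most first-place votes.

C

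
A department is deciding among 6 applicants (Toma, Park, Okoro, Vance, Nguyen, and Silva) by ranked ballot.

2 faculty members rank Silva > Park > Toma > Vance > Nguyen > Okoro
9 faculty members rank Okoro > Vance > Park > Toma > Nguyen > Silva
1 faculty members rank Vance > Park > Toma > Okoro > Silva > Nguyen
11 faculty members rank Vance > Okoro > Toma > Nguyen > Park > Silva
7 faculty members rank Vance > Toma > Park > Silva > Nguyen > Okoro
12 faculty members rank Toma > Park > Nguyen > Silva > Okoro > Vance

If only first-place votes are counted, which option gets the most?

First-place vote totals:
  Toma: 12
  Park: 0
  Okoro: 9
  Vance: 19
  Nguyen: 0
  Silva: 2
Vance has the most first-place votes.

Vance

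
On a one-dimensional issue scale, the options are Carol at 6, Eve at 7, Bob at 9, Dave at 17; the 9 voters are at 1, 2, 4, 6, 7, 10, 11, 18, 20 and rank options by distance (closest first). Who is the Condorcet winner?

Eve

With single-peaked preferences on a line, the Condorcet winner is the candidate closest to the median voter.
The median voter (position 7) is closest to Eve at 7.
Check: Eve vs Dave — voters closer to Eve: 7 of 9.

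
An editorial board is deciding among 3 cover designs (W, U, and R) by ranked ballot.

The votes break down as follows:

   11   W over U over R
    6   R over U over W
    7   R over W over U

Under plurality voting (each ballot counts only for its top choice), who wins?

R

First-place vote totals:
  W: 11
  U: 0
  R: 13
R has the most first-place votes.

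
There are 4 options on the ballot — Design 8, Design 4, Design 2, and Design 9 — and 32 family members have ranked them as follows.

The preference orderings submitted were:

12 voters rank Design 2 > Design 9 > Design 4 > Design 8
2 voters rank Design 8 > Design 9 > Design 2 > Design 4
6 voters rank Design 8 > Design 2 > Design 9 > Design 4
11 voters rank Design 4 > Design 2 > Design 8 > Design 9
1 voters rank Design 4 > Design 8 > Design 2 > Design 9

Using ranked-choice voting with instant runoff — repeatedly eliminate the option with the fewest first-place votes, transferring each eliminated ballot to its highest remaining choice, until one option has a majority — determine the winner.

Design 2

Round 1: Design 4 12, Design 2 12, Design 8 8, Design 9 0. Design 9 has the fewest and is eliminated.
Round 2: Design 4 12, Design 2 12, Design 8 8. Design 8 has the fewest and is eliminated.
Round 3: Design 2 20, Design 4 12. Design 2 has a majority.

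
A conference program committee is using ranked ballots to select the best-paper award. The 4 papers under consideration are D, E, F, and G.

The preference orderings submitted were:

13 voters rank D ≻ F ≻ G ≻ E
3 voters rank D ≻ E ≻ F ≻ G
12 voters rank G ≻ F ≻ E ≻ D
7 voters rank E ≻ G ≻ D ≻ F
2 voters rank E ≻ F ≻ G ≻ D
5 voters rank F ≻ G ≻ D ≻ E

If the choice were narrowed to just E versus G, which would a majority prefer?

G

Ballots ranking E above G: 3+7+2 = 12.
Ballots ranking G above E: 13+12+5 = 30.
G wins the head-to-head, 30–12.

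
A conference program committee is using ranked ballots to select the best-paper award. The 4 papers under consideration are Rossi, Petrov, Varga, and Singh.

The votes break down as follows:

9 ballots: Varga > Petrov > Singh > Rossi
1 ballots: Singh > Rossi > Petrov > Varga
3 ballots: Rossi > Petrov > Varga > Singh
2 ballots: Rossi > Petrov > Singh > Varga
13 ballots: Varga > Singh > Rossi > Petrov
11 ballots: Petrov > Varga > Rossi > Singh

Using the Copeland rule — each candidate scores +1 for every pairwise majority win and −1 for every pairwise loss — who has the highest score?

Varga

Pairwise results:
  Rossi vs Petrov: Petrov wins 20–19.
  Rossi vs Varga: Varga wins 33–6.
  Rossi vs Singh: Singh wins 23–16.
  Petrov vs Varga: Varga wins 22–17.
  Petrov vs Singh: Petrov wins 25–14.
  Varga vs Singh: Varga wins 36–3.
Copeland scores (wins − losses):
  Rossi: 0 − 3 = -3
  Petrov: 2 − 1 = 1
  Varga: 3 − 0 = 3
  Singh: 1 − 2 = -1
Varga has the best Copeland score.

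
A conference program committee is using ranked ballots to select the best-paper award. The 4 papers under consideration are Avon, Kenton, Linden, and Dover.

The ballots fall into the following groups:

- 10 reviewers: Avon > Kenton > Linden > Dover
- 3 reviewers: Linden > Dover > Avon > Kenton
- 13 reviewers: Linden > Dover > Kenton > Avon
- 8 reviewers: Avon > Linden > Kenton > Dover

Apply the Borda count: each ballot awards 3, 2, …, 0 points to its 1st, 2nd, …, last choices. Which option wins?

Borda scores:
  Avon: 10·3 + 3·1 + 13·0 + 8·3 = 57
  Kenton: 10·2 + 3·0 + 13·1 + 8·1 = 41
  Linden: 10·1 + 3·3 + 13·3 + 8·2 = 74
  Dover: 10·0 + 3·2 + 13·2 + 8·0 = 32
Linden has the highest total.

Linden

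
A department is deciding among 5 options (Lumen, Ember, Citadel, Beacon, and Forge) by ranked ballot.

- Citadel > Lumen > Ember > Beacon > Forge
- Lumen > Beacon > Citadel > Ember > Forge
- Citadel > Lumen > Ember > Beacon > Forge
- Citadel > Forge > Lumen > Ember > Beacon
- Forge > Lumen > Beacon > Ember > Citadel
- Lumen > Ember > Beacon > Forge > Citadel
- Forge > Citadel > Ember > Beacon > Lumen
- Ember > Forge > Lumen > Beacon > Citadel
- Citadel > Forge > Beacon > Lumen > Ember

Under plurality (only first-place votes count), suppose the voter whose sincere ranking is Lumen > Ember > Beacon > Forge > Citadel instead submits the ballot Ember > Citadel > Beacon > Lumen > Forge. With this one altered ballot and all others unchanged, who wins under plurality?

Citadel

First-place totals with the altered ballot: Lumen 1, Ember 2, Citadel 4, Beacon 0, Forge 2.
The winner is unchanged: still Citadel.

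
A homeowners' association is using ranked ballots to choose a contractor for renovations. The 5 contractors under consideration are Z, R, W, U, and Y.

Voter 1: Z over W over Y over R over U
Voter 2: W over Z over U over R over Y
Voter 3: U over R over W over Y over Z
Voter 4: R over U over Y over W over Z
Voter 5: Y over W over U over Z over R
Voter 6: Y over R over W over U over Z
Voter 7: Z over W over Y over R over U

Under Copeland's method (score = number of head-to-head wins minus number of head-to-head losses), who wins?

W

Pairwise results:
  Z vs R: Z wins 4–3.
  Z vs W: W wins 5–2.
  Z vs U: U wins 4–3.
  Z vs Y: Y wins 4–3.
  R vs W: W wins 4–3.
  R vs U: R wins 4–3.
  R vs Y: Y wins 4–3.
  W vs U: W wins 5–2.
  W vs Y: W wins 4–3.
  U vs Y: Y wins 4–3.
Copeland scores (wins − losses):
  Z: 1 − 3 = -2
  R: 1 − 3 = -2
  W: 4 − 0 = 4
  U: 1 − 3 = -2
  Y: 3 − 1 = 2
W has the best Copeland score.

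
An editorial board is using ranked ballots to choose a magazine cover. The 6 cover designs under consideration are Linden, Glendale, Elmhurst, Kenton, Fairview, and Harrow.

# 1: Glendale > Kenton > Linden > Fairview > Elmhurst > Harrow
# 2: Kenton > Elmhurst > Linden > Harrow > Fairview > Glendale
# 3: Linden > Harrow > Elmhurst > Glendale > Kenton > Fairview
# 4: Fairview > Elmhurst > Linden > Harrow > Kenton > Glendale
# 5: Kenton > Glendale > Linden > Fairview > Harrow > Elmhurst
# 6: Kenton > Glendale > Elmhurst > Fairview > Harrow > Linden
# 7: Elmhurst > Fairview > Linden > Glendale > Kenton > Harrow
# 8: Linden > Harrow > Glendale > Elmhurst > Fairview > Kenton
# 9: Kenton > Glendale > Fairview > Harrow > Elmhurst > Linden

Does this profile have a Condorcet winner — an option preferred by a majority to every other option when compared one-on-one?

Yes

Head-to-head results (9 voters total):
Linden vs Glendale: Linden wins 5–4.
Linden vs Elmhurst: Elmhurst wins 5–4.
Linden vs Kenton: Kenton wins 5–4.
Linden vs Fairview: Linden wins 5–4.
Linden vs Harrow: Linden wins 7–2.
Glendale vs Elmhurst: Glendale wins 5–4.
Glendale vs Kenton: Kenton wins 5–4.
Glendale vs Fairview: Glendale wins 6–3.
Glendale vs Harrow: Glendale wins 5–4.
Elmhurst vs Kenton: Kenton wins 5–4.
Elmhurst vs Fairview: Elmhurst wins 5–4.
Elmhurst vs Harrow: Elmhurst wins 5–4.
Kenton vs Fairview: Kenton wins 6–3.
Kenton vs Harrow: Kenton wins 6–3.
Fairview vs Harrow: Fairview wins 6–3.
Kenton beats each rival — Linden (5–4), Glendale (5–4), Elmhurst (5–4), Fairview (6–3), Harrow (6–3) — so Kenton is the Condorcet winner.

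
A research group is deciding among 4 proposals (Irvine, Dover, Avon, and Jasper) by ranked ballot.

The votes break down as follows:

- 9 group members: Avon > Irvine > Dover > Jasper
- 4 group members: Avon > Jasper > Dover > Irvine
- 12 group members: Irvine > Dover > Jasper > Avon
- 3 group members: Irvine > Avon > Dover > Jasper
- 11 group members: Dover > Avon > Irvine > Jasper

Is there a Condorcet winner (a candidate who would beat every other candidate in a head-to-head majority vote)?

Head-to-head results (39 voters total):
Irvine vs Dover: Irvine wins 24–15.
Irvine vs Avon: Avon wins 24–15.
Irvine vs Jasper: Irvine wins 35–4.
Dover vs Avon: Dover wins 23–16.
Dover vs Jasper: Dover wins 35–4.
Avon vs Jasper: Avon wins 27–12.
No candidate beats all others: Irvine beats Dover beats Avon beats Irvine, a majority cycle.

No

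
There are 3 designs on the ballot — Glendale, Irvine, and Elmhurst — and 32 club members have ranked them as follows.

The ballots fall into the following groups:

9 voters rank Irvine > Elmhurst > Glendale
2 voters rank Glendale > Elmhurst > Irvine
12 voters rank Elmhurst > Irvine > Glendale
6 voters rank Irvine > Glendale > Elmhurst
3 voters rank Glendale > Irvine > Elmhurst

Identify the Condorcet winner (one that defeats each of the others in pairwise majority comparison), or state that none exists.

Irvine

Head-to-head results (32 voters total):
Glendale vs Irvine: Irvine wins 27–5.
Glendale vs Elmhurst: Elmhurst wins 21–11.
Irvine vs Elmhurst: Irvine wins 18–14.
Irvine beats each rival — Glendale (27–5), Elmhurst (18–14) — so Irvine is the Condorcet winner.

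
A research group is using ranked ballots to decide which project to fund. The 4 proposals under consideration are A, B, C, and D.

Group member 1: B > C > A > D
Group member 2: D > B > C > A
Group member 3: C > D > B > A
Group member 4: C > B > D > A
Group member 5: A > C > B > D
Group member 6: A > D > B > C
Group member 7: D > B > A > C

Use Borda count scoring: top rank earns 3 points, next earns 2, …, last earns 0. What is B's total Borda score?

12

Borda scores:
  A: 1 + 0 + 0 + 0 + 3 + 3 + 1 = 8
  B: 3 + 2 + 1 + 2 + 1 + 1 + 2 = 12
  C: 2 + 1 + 3 + 3 + 2 + 0 + 0 = 11
  D: 0 + 3 + 2 + 1 + 0 + 2 + 3 = 11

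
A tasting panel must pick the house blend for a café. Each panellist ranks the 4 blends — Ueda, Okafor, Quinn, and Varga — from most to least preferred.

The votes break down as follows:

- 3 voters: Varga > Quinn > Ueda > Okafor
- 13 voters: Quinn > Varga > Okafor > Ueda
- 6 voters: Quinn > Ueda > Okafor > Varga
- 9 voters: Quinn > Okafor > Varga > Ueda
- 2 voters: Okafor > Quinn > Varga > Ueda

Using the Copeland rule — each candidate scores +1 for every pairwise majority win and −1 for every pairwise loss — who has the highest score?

Quinn

Pairwise results:
  Ueda vs Okafor: Okafor wins 24–9.
  Ueda vs Quinn: Quinn wins 33–0.
  Ueda vs Varga: Varga wins 27–6.
  Okafor vs Quinn: Quinn wins 31–2.
  Okafor vs Varga: Okafor wins 17–16.
  Quinn vs Varga: Quinn wins 30–3.
Copeland scores (wins − losses):
  Ueda: 0 − 3 = -3
  Okafor: 2 − 1 = 1
  Quinn: 3 − 0 = 3
  Varga: 1 − 2 = -1
Quinn has the best Copeland score.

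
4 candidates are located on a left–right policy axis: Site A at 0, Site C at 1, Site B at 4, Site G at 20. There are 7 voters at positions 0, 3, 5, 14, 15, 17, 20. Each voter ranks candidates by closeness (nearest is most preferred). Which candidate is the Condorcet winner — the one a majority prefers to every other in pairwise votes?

With single-peaked preferences on a line, the Condorcet winner is the candidate closest to the median voter.
The median voter (position 14) is closest to Site G at 20.
Check: Site G vs Site C — voters closer to Site G: 4 of 7.

Site G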